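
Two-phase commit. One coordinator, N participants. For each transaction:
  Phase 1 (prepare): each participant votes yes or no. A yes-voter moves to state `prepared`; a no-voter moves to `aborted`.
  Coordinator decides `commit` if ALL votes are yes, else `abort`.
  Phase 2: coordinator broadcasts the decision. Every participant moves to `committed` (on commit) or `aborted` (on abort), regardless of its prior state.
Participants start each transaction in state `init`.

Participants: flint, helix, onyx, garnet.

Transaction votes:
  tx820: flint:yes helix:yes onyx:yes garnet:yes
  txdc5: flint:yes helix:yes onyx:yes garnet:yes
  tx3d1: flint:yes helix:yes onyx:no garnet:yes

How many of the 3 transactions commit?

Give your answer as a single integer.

tx820: all yes -> commit (commits=1)
txdc5: all yes -> commit (commits=2)
tx3d1: no from onyx -> abort (commits=2)

Answer: 2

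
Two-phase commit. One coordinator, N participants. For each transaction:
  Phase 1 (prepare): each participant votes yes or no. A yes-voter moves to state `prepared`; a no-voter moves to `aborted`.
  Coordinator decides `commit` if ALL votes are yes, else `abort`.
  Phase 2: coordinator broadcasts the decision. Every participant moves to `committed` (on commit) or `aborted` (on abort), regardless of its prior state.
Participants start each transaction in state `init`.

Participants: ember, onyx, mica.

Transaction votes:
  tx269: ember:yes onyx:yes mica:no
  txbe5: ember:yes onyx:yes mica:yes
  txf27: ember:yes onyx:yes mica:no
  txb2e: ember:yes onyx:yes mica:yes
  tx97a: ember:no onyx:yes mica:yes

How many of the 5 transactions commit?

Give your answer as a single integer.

Answer: 2

Derivation:
tx269: no from mica -> abort (commits=0)
txbe5: all yes -> commit (commits=1)
txf27: no from mica -> abort (commits=1)
txb2e: all yes -> commit (commits=2)
tx97a: no from ember -> abort (commits=2)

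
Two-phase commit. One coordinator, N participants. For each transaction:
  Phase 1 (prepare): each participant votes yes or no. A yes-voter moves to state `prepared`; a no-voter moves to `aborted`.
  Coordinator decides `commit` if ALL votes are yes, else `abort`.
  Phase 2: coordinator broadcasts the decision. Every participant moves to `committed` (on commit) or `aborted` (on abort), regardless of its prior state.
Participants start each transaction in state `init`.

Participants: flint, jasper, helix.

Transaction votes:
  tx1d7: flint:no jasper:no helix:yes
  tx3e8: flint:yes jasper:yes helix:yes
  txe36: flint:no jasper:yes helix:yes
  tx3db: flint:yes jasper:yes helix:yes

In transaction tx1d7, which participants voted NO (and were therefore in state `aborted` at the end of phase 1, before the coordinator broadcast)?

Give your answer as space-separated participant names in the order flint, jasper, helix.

Answer: flint jasper

Derivation:
Txn tx1d7 phase 1: flint no -> aborted; jasper no -> aborted; helix yes -> prepared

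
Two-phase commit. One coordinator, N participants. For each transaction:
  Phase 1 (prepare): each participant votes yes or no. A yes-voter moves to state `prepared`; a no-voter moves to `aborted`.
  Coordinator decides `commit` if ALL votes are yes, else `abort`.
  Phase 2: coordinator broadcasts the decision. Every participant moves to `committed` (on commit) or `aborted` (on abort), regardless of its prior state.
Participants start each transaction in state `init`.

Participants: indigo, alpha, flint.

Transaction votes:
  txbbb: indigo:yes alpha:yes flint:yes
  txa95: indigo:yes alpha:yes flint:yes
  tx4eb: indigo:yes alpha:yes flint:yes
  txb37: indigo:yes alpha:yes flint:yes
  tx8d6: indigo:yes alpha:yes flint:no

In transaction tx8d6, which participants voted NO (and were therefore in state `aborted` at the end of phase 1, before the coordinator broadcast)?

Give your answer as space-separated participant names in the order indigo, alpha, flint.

Answer: flint

Derivation:
Txn tx8d6 phase 1: indigo yes -> prepared; alpha yes -> prepared; flint no -> aborted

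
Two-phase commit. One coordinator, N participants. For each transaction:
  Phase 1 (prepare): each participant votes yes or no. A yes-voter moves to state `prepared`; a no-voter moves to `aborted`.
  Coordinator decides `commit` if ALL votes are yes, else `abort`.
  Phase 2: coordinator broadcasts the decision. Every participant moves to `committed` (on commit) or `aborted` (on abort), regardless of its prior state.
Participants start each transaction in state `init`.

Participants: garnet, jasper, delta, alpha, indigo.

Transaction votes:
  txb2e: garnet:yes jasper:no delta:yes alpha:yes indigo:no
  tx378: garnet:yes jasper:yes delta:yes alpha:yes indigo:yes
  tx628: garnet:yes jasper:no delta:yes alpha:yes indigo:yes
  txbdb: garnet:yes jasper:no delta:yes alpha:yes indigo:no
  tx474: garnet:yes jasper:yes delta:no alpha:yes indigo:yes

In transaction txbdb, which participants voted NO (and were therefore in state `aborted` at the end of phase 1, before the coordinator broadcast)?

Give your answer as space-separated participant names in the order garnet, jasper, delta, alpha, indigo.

Txn txbdb phase 1: garnet yes -> prepared; jasper no -> aborted; delta yes -> prepared; alpha yes -> prepared; indigo no -> aborted

Answer: jasper indigo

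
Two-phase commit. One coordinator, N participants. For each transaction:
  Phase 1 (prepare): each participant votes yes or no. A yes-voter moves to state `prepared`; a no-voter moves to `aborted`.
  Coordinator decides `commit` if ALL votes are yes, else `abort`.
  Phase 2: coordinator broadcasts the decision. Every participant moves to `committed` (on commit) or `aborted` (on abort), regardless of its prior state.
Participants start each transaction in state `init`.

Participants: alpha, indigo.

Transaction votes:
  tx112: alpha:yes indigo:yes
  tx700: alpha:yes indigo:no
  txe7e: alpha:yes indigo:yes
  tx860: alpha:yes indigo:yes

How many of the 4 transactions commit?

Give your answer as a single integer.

tx112: all yes -> commit (commits=1)
tx700: no from indigo -> abort (commits=1)
txe7e: all yes -> commit (commits=2)
tx860: all yes -> commit (commits=3)

Answer: 3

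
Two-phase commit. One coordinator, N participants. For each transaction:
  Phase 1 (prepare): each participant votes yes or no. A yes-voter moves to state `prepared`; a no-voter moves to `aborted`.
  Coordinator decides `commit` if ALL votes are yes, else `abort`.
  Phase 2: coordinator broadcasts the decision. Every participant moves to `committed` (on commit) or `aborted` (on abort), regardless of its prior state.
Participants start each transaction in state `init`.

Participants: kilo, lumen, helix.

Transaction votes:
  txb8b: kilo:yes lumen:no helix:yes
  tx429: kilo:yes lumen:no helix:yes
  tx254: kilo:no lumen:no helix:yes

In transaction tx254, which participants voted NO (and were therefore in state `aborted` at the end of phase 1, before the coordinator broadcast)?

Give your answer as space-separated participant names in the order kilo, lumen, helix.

Answer: kilo lumen

Derivation:
Txn tx254 phase 1: kilo no -> aborted; lumen no -> aborted; helix yes -> prepared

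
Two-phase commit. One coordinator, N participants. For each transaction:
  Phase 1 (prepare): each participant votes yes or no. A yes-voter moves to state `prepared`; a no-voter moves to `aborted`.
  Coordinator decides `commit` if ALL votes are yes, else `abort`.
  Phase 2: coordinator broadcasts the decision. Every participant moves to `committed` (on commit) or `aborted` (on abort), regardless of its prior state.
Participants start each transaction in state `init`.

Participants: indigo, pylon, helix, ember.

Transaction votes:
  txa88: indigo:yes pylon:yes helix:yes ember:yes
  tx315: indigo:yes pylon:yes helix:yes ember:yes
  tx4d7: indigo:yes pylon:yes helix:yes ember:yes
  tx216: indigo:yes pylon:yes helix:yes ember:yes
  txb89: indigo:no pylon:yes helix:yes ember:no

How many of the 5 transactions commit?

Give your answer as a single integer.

Answer: 4

Derivation:
txa88: all yes -> commit (commits=1)
tx315: all yes -> commit (commits=2)
tx4d7: all yes -> commit (commits=3)
tx216: all yes -> commit (commits=4)
txb89: no from indigo, ember -> abort (commits=4)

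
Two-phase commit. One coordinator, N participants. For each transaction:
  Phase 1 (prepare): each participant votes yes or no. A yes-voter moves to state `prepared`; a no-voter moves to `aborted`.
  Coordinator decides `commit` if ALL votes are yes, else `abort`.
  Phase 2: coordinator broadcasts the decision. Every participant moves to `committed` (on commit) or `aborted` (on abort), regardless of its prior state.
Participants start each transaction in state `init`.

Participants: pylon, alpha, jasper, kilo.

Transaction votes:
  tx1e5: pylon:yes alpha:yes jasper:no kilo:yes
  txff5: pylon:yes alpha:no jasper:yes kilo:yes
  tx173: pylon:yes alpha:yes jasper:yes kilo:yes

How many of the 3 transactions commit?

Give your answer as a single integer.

Answer: 1

Derivation:
tx1e5: no from jasper -> abort (commits=0)
txff5: no from alpha -> abort (commits=0)
tx173: all yes -> commit (commits=1)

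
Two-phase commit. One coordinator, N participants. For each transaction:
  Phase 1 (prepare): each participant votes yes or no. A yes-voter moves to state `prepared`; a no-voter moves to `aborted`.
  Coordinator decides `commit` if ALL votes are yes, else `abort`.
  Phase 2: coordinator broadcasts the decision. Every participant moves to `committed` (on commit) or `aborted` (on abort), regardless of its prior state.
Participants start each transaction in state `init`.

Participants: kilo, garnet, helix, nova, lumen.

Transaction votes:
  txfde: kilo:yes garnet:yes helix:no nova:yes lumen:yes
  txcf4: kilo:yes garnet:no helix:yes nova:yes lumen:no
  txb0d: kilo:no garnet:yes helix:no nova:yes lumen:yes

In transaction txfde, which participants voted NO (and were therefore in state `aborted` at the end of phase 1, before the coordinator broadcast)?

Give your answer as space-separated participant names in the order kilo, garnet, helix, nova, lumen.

Answer: helix

Derivation:
Txn txfde phase 1: kilo yes -> prepared; garnet yes -> prepared; helix no -> aborted; nova yes -> prepared; lumen yes -> prepared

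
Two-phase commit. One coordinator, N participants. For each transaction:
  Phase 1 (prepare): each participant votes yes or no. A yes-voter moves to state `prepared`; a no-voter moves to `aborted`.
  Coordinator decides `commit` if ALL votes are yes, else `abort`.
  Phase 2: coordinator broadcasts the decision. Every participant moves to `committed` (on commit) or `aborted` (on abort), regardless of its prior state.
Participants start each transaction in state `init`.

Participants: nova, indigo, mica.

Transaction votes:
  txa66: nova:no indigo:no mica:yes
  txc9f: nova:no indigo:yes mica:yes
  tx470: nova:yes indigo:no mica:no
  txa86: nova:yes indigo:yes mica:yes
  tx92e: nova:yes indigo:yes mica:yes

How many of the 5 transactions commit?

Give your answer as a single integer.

Answer: 2

Derivation:
txa66: no from nova, indigo -> abort (commits=0)
txc9f: no from nova -> abort (commits=0)
tx470: no from indigo, mica -> abort (commits=0)
txa86: all yes -> commit (commits=1)
tx92e: all yes -> commit (commits=2)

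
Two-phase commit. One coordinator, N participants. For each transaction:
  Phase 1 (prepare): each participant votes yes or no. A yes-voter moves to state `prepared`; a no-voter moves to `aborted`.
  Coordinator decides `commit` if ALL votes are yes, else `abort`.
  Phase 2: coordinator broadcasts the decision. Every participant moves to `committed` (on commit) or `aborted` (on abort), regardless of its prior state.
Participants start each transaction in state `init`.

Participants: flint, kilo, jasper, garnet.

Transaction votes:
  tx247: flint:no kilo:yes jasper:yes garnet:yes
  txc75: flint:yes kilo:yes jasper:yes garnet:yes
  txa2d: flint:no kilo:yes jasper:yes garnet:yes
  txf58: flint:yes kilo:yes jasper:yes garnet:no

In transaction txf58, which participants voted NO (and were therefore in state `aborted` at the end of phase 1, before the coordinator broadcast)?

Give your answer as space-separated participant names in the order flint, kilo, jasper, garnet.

Txn txf58 phase 1: flint yes -> prepared; kilo yes -> prepared; jasper yes -> prepared; garnet no -> aborted

Answer: garnet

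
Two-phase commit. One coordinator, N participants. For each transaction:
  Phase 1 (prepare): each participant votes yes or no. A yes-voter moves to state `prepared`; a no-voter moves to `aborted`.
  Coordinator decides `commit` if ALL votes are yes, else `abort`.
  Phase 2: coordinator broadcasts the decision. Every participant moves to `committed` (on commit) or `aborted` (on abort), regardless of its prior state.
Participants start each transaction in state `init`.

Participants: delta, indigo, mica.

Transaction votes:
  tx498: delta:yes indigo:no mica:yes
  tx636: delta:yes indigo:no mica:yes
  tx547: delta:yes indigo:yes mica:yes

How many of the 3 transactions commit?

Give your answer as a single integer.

Answer: 1

Derivation:
tx498: no from indigo -> abort (commits=0)
tx636: no from indigo -> abort (commits=0)
tx547: all yes -> commit (commits=1)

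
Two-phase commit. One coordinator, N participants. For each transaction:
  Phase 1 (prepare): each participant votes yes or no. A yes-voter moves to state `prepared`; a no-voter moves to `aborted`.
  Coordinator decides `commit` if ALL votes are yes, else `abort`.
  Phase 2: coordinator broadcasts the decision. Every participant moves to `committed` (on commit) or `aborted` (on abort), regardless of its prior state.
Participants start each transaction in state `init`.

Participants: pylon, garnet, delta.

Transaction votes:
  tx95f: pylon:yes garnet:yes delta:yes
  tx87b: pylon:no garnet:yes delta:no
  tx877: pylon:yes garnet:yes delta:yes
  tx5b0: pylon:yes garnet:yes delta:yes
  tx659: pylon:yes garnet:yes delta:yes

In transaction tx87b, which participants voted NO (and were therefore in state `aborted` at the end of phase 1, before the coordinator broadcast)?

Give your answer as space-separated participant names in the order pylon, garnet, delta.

Answer: pylon delta

Derivation:
Txn tx87b phase 1: pylon no -> aborted; garnet yes -> prepared; delta no -> aborted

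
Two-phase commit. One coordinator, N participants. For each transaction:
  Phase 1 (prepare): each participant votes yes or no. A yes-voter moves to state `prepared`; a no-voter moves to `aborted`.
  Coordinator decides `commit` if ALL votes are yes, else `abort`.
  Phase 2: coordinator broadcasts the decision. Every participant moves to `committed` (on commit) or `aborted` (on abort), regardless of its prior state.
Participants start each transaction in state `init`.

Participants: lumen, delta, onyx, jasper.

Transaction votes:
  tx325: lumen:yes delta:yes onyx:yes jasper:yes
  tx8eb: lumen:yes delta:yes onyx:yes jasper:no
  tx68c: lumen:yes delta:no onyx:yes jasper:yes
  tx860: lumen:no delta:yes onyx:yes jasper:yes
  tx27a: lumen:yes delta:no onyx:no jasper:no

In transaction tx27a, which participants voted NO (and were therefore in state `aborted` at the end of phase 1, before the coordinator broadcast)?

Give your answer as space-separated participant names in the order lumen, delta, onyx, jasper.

Txn tx27a phase 1: lumen yes -> prepared; delta no -> aborted; onyx no -> aborted; jasper no -> aborted

Answer: delta onyx jasper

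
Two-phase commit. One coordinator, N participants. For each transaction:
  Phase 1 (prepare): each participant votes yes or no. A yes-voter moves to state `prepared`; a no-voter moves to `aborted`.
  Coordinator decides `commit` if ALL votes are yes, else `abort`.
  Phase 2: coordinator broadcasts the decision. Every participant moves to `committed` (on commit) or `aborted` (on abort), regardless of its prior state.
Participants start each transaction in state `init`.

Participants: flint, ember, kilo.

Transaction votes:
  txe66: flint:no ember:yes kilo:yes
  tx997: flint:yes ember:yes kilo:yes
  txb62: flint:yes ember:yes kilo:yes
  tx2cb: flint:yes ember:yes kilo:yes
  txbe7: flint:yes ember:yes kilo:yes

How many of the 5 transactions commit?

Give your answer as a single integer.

txe66: no from flint -> abort (commits=0)
tx997: all yes -> commit (commits=1)
txb62: all yes -> commit (commits=2)
tx2cb: all yes -> commit (commits=3)
txbe7: all yes -> commit (commits=4)

Answer: 4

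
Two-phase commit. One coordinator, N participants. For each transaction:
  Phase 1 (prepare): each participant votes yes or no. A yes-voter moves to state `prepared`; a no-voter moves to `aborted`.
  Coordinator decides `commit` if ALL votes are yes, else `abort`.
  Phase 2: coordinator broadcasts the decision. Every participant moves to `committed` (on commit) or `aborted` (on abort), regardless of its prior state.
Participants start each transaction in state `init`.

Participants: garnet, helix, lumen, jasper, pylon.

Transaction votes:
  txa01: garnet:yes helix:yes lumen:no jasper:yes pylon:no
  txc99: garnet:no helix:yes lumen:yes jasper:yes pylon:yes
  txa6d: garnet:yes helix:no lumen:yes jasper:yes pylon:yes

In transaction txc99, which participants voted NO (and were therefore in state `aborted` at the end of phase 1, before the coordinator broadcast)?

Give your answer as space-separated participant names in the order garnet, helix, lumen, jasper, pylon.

Txn txc99 phase 1: garnet no -> aborted; helix yes -> prepared; lumen yes -> prepared; jasper yes -> prepared; pylon yes -> prepared

Answer: garnet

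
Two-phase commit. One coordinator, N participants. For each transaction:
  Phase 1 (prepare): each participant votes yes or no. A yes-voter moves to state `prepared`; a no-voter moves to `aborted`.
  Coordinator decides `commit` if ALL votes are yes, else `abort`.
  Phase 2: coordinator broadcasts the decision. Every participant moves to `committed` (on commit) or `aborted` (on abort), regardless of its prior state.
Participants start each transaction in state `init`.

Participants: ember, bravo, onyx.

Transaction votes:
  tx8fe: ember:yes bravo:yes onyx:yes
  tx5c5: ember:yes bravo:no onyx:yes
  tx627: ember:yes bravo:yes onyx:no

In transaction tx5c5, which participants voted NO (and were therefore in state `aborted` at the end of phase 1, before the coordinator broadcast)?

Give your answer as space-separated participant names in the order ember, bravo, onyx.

Txn tx5c5 phase 1: ember yes -> prepared; bravo no -> aborted; onyx yes -> prepared

Answer: bravo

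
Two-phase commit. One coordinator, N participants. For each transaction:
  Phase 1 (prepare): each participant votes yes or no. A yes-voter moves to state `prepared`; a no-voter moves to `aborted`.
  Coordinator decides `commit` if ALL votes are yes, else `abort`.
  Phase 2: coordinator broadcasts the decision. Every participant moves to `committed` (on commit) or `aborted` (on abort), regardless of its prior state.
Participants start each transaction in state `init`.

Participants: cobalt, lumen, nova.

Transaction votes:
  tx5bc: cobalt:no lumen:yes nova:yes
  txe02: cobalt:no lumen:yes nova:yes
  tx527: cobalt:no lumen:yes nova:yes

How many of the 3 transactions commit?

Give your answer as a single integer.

Answer: 0

Derivation:
tx5bc: no from cobalt -> abort (commits=0)
txe02: no from cobalt -> abort (commits=0)
tx527: no from cobalt -> abort (commits=0)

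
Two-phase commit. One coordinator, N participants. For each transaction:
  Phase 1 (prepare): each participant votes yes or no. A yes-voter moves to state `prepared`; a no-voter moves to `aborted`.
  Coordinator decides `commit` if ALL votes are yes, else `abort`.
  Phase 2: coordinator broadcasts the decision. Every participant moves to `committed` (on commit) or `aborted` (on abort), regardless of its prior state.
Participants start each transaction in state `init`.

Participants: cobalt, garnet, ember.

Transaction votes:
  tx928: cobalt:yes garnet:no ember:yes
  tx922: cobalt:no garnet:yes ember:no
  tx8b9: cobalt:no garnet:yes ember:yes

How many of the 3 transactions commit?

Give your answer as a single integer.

Answer: 0

Derivation:
tx928: no from garnet -> abort (commits=0)
tx922: no from cobalt, ember -> abort (commits=0)
tx8b9: no from cobalt -> abort (commits=0)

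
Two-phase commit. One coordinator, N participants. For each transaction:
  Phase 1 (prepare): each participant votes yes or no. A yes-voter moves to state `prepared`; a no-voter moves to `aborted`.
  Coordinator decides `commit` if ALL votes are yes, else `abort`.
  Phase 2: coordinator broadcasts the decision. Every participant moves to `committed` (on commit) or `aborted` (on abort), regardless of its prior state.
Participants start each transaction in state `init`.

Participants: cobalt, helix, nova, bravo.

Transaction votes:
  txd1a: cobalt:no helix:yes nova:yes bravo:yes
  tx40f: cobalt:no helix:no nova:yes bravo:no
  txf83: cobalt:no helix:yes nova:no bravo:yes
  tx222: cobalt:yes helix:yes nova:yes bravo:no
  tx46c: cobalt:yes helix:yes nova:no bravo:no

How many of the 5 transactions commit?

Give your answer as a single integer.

txd1a: no from cobalt -> abort (commits=0)
tx40f: no from cobalt, helix, bravo -> abort (commits=0)
txf83: no from cobalt, nova -> abort (commits=0)
tx222: no from bravo -> abort (commits=0)
tx46c: no from nova, bravo -> abort (commits=0)

Answer: 0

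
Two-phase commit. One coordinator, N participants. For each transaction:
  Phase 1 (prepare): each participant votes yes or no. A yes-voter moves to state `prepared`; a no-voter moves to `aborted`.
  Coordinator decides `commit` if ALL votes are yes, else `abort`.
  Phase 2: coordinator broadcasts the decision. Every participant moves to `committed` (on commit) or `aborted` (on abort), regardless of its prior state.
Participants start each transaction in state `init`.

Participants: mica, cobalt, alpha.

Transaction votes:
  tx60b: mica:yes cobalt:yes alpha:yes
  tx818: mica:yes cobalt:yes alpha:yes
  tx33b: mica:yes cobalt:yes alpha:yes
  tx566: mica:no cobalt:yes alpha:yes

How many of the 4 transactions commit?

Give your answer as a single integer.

tx60b: all yes -> commit (commits=1)
tx818: all yes -> commit (commits=2)
tx33b: all yes -> commit (commits=3)
tx566: no from mica -> abort (commits=3)

Answer: 3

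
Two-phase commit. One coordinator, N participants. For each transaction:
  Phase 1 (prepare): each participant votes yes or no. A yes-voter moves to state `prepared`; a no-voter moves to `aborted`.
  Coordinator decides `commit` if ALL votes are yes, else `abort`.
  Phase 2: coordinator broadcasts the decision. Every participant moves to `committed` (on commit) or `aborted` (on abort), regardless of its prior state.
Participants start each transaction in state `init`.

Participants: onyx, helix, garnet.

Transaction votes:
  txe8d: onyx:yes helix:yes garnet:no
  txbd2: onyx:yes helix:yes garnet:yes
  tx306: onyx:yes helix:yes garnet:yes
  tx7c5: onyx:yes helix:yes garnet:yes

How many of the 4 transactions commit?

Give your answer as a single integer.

txe8d: no from garnet -> abort (commits=0)
txbd2: all yes -> commit (commits=1)
tx306: all yes -> commit (commits=2)
tx7c5: all yes -> commit (commits=3)

Answer: 3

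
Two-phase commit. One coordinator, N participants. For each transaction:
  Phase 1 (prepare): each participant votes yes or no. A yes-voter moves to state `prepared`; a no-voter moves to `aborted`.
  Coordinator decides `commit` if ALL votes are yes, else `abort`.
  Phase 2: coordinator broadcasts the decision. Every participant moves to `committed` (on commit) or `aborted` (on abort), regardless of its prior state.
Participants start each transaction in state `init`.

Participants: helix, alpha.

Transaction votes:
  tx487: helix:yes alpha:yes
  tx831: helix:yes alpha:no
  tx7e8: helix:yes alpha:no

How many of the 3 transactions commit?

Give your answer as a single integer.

Answer: 1

Derivation:
tx487: all yes -> commit (commits=1)
tx831: no from alpha -> abort (commits=1)
tx7e8: no from alpha -> abort (commits=1)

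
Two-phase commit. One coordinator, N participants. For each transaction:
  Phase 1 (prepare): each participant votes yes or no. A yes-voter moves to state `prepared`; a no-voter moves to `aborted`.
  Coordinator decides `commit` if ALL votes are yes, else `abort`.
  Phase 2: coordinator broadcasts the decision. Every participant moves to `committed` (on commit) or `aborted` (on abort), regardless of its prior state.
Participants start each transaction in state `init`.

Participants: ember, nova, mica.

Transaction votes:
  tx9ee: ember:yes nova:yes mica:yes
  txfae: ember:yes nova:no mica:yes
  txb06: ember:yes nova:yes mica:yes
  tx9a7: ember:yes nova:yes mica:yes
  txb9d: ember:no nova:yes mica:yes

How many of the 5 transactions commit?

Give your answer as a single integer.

Answer: 3

Derivation:
tx9ee: all yes -> commit (commits=1)
txfae: no from nova -> abort (commits=1)
txb06: all yes -> commit (commits=2)
tx9a7: all yes -> commit (commits=3)
txb9d: no from ember -> abort (commits=3)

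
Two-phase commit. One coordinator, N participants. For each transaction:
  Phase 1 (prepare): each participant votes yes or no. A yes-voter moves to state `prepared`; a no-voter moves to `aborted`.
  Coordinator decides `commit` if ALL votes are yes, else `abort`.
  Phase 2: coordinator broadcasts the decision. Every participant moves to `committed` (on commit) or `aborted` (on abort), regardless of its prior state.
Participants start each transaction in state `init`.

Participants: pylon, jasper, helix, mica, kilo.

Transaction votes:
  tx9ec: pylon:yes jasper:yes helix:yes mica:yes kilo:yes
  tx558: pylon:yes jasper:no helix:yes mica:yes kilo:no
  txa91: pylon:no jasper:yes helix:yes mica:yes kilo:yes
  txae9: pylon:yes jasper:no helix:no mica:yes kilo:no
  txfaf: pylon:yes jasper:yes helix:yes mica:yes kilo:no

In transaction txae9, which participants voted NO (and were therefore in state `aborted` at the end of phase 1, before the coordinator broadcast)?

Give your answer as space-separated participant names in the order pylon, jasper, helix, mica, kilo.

Answer: jasper helix kilo

Derivation:
Txn txae9 phase 1: pylon yes -> prepared; jasper no -> aborted; helix no -> aborted; mica yes -> prepared; kilo no -> aborted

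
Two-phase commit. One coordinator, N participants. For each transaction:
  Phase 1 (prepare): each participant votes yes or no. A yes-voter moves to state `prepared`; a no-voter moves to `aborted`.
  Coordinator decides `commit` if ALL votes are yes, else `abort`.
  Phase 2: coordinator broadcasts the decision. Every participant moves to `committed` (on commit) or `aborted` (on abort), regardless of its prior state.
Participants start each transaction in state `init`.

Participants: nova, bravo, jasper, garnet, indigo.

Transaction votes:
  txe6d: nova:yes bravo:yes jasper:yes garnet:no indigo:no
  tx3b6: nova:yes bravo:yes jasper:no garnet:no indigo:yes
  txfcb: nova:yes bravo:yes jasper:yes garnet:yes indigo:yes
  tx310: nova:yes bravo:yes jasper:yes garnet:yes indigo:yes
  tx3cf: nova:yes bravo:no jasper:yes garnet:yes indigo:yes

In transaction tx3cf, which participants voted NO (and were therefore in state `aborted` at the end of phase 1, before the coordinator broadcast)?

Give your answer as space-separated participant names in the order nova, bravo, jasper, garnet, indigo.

Answer: bravo

Derivation:
Txn tx3cf phase 1: nova yes -> prepared; bravo no -> aborted; jasper yes -> prepared; garnet yes -> prepared; indigo yes -> prepared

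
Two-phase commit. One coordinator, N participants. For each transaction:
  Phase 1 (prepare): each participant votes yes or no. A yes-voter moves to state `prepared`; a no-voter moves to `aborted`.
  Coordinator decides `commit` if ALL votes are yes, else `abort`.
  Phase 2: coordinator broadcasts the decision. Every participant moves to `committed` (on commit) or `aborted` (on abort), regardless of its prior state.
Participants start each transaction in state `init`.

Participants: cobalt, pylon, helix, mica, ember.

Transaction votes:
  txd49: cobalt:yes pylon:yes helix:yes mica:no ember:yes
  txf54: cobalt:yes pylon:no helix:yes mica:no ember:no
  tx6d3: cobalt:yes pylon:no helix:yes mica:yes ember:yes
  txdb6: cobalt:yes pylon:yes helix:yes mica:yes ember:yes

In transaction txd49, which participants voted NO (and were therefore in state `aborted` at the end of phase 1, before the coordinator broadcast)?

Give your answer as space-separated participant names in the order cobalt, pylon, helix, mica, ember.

Answer: mica

Derivation:
Txn txd49 phase 1: cobalt yes -> prepared; pylon yes -> prepared; helix yes -> prepared; mica no -> aborted; ember yes -> prepared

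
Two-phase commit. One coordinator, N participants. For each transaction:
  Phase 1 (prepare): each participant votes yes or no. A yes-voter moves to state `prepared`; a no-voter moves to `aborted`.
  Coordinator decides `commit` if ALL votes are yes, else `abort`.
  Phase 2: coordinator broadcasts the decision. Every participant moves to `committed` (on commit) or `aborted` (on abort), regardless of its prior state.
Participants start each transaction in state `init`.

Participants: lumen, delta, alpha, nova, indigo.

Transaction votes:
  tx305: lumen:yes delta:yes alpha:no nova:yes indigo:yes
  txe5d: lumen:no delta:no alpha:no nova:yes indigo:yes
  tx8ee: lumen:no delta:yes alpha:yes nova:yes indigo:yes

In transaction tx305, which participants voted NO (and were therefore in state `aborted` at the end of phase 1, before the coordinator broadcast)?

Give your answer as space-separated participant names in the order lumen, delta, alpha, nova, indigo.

Answer: alpha

Derivation:
Txn tx305 phase 1: lumen yes -> prepared; delta yes -> prepared; alpha no -> aborted; nova yes -> prepared; indigo yes -> prepared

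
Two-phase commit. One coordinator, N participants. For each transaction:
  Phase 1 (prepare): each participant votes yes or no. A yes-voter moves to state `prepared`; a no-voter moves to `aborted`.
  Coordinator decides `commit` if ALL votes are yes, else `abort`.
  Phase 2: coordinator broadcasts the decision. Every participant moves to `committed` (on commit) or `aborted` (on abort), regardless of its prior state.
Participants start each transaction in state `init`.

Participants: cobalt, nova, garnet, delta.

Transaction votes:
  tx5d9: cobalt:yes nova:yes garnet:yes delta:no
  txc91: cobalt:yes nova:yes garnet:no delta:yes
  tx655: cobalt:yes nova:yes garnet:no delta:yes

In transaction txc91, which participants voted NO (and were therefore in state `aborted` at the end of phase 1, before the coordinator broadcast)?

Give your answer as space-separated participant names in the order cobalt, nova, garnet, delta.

Txn txc91 phase 1: cobalt yes -> prepared; nova yes -> prepared; garnet no -> aborted; delta yes -> prepared

Answer: garnet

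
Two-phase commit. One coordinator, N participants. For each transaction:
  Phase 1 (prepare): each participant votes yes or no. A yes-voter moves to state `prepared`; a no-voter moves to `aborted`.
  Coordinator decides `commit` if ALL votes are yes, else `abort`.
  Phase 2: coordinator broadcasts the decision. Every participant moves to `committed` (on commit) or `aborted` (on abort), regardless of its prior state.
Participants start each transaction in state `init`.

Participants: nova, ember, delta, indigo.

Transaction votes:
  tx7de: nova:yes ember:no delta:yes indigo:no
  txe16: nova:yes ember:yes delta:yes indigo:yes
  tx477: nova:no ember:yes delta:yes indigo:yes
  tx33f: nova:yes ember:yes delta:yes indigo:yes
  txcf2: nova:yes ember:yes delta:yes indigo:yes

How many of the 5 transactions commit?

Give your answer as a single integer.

Answer: 3

Derivation:
tx7de: no from ember, indigo -> abort (commits=0)
txe16: all yes -> commit (commits=1)
tx477: no from nova -> abort (commits=1)
tx33f: all yes -> commit (commits=2)
txcf2: all yes -> commit (commits=3)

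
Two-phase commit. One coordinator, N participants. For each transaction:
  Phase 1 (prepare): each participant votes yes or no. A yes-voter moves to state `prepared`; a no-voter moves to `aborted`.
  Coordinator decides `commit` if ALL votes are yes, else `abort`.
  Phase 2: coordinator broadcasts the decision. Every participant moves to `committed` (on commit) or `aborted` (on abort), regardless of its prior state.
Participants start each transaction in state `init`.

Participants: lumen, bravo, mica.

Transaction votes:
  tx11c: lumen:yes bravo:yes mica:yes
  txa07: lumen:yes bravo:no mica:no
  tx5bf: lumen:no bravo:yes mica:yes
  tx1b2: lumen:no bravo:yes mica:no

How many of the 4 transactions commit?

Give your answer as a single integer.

tx11c: all yes -> commit (commits=1)
txa07: no from bravo, mica -> abort (commits=1)
tx5bf: no from lumen -> abort (commits=1)
tx1b2: no from lumen, mica -> abort (commits=1)

Answer: 1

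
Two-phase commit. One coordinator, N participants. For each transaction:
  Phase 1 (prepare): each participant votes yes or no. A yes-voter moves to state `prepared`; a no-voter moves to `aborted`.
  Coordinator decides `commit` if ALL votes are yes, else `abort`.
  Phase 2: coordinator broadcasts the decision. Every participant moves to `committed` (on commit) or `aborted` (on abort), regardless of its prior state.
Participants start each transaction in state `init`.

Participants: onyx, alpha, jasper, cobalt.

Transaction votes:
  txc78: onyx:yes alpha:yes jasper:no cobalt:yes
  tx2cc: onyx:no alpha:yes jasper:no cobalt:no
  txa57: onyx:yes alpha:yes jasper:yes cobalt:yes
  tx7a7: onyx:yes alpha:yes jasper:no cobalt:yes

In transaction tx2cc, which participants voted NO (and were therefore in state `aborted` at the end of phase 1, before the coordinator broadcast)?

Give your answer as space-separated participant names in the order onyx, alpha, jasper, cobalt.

Answer: onyx jasper cobalt

Derivation:
Txn tx2cc phase 1: onyx no -> aborted; alpha yes -> prepared; jasper no -> aborted; cobalt no -> aborted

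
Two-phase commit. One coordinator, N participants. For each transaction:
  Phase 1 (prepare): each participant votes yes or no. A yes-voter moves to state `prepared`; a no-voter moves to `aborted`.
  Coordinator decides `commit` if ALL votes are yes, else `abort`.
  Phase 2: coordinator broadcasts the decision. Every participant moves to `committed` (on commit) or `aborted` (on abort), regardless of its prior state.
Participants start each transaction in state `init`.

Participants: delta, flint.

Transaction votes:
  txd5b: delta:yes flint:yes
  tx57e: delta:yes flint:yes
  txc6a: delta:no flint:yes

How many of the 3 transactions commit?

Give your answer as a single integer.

txd5b: all yes -> commit (commits=1)
tx57e: all yes -> commit (commits=2)
txc6a: no from delta -> abort (commits=2)

Answer: 2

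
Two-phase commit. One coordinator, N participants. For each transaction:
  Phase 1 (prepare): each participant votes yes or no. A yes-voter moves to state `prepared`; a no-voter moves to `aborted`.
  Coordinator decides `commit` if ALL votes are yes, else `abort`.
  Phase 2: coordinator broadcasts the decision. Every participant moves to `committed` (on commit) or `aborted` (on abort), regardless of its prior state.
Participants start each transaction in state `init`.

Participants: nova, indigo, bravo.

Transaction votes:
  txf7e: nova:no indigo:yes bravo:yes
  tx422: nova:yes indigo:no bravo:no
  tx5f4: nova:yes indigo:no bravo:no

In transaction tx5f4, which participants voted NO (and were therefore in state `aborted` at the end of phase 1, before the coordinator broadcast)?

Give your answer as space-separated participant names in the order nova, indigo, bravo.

Answer: indigo bravo

Derivation:
Txn tx5f4 phase 1: nova yes -> prepared; indigo no -> aborted; bravo no -> aborted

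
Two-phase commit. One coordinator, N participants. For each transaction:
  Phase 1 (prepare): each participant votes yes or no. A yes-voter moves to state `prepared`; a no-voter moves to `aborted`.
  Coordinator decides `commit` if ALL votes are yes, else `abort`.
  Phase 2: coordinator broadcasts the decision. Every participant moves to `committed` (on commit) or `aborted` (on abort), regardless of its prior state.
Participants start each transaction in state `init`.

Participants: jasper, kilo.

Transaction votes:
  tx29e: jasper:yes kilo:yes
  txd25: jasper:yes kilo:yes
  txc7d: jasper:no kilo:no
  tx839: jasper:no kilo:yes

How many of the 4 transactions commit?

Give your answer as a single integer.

tx29e: all yes -> commit (commits=1)
txd25: all yes -> commit (commits=2)
txc7d: no from jasper, kilo -> abort (commits=2)
tx839: no from jasper -> abort (commits=2)

Answer: 2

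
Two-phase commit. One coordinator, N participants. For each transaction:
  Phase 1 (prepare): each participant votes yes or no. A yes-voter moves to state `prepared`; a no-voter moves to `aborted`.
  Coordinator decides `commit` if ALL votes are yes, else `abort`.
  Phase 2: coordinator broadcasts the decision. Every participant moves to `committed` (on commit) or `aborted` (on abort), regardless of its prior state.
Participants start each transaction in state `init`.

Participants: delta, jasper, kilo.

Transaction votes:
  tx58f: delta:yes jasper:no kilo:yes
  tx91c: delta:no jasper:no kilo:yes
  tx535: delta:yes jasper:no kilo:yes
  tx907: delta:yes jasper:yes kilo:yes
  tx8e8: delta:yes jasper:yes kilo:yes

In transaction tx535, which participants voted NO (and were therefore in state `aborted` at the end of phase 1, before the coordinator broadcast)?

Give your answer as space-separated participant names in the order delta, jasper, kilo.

Answer: jasper

Derivation:
Txn tx535 phase 1: delta yes -> prepared; jasper no -> aborted; kilo yes -> prepared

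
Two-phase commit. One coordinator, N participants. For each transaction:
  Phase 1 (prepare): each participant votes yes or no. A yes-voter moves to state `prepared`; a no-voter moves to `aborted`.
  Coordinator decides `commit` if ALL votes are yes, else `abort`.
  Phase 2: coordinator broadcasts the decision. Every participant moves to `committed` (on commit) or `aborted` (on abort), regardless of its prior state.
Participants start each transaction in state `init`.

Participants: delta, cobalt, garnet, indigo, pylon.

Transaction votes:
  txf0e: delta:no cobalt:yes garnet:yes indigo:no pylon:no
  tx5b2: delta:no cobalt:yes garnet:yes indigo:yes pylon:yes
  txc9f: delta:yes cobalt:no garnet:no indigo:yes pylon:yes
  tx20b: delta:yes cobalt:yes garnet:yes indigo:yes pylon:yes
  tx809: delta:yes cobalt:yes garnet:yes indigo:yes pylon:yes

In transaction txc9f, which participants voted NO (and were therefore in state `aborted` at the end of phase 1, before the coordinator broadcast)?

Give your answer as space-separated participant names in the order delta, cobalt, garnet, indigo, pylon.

Txn txc9f phase 1: delta yes -> prepared; cobalt no -> aborted; garnet no -> aborted; indigo yes -> prepared; pylon yes -> prepared

Answer: cobalt garnet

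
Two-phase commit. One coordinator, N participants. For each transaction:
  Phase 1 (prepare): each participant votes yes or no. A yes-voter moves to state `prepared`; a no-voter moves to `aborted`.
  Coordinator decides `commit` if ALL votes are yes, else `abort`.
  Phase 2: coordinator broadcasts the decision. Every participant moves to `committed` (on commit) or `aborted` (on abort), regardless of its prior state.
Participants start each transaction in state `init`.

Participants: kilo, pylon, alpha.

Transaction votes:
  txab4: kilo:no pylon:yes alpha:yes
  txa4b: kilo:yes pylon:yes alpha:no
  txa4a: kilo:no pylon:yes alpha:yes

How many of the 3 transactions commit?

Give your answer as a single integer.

txab4: no from kilo -> abort (commits=0)
txa4b: no from alpha -> abort (commits=0)
txa4a: no from kilo -> abort (commits=0)

Answer: 0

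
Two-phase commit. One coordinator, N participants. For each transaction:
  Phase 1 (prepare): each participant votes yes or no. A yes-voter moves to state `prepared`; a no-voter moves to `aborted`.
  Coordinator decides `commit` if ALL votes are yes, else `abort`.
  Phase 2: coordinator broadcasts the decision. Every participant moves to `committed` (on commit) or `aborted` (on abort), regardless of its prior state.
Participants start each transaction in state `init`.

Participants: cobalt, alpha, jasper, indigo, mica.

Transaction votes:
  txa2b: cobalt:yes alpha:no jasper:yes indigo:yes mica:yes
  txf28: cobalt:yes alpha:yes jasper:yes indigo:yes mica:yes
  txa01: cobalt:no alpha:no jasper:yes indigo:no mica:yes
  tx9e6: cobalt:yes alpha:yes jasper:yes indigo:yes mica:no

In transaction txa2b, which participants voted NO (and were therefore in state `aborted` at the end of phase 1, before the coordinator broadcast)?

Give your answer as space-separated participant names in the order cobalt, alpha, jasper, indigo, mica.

Answer: alpha

Derivation:
Txn txa2b phase 1: cobalt yes -> prepared; alpha no -> aborted; jasper yes -> prepared; indigo yes -> prepared; mica yes -> prepared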